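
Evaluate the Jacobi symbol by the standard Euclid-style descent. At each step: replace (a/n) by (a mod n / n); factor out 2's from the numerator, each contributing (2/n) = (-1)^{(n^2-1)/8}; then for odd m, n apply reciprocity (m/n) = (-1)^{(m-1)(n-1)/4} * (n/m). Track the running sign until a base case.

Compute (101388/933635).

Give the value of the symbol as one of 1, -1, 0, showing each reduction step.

-1

factor out 2^2: 101388 = 2^2·25347; with 933635 mod 8 = 3, (2/933635) = -1; sign now +1; continue with (25347/933635)
flip (25347/933635) -> (933635/25347): both odd, 25347 mod 4 = 3, 933635 mod 4 = 3, so the flip contributes -1; sign now -1
(933635/25347): 933635 mod 25347 = 21143, so (933635/25347) = (21143/25347)
flip (21143/25347) -> (25347/21143): both odd, 21143 mod 4 = 3, 25347 mod 4 = 3, so the flip contributes -1; sign now +1
(25347/21143): 25347 mod 21143 = 4204, so (25347/21143) = (4204/21143)
factor out 2^2: 4204 = 2^2·1051; with 21143 mod 8 = 7, (2/21143) = +1; sign now +1; continue with (1051/21143)
flip (1051/21143) -> (21143/1051): both odd, 1051 mod 4 = 3, 21143 mod 4 = 3, so the flip contributes -1; sign now -1
(21143/1051): 21143 mod 1051 = 123, so (21143/1051) = (123/1051)
flip (123/1051) -> (1051/123): both odd, 123 mod 4 = 3, 1051 mod 4 = 3, so the flip contributes -1; sign now +1
(1051/123): 1051 mod 123 = 67, so (1051/123) = (67/123)
flip (67/123) -> (123/67): both odd, 67 mod 4 = 3, 123 mod 4 = 3, so the flip contributes -1; sign now -1
(123/67): 123 mod 67 = 56, so (123/67) = (56/67)
factor out 2^3: 56 = 2^3·7; with 67 mod 8 = 3, (2/67) = -1; sign now +1; continue with (7/67)
flip (7/67) -> (67/7): both odd, 7 mod 4 = 3, 67 mod 4 = 3, so the flip contributes -1; sign now -1
(67/7): 67 mod 7 = 4, so (67/7) = (4/7)
factor out 2^2: 4 = 2^2·1; with 7 mod 8 = 7, (2/7) = +1; sign now -1; continue with (1/7)
reached (1/7) = 1, so the symbol is -1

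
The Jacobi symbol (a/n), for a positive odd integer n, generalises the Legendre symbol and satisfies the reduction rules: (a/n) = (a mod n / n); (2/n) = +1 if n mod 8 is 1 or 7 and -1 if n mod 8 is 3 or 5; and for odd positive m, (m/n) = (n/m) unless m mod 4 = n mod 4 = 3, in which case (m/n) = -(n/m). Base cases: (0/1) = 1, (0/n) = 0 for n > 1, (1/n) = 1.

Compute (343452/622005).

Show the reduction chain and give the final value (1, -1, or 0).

factor out 2^2: 343452 = 2^2·85863; with 622005 mod 8 = 5, (2/622005) = -1; sign now +1; continue with (85863/622005)
flip (85863/622005) -> (622005/85863): both odd, 85863 mod 4 = 3, 622005 mod 4 = 1, so the flip contributes +1; sign now +1
(622005/85863): 622005 mod 85863 = 20964, so (622005/85863) = (20964/85863)
factor out 2^2: 20964 = 2^2·5241; with 85863 mod 8 = 7, (2/85863) = +1; sign now +1; continue with (5241/85863)
flip (5241/85863) -> (85863/5241): both odd, 5241 mod 4 = 1, 85863 mod 4 = 3, so the flip contributes +1; sign now +1
(85863/5241): 85863 mod 5241 = 2007, so (85863/5241) = (2007/5241)
flip (2007/5241) -> (5241/2007): both odd, 2007 mod 4 = 3, 5241 mod 4 = 1, so the flip contributes +1; sign now +1
(5241/2007): 5241 mod 2007 = 1227, so (5241/2007) = (1227/2007)
flip (1227/2007) -> (2007/1227): both odd, 1227 mod 4 = 3, 2007 mod 4 = 3, so the flip contributes -1; sign now -1
(2007/1227): 2007 mod 1227 = 780, so (2007/1227) = (780/1227)
factor out 2^2: 780 = 2^2·195; with 1227 mod 8 = 3, (2/1227) = -1; sign now -1; continue with (195/1227)
flip (195/1227) -> (1227/195): both odd, 195 mod 4 = 3, 1227 mod 4 = 3, so the flip contributes -1; sign now +1
(1227/195): 1227 mod 195 = 57, so (1227/195) = (57/195)
flip (57/195) -> (195/57): both odd, 57 mod 4 = 1, 195 mod 4 = 3, so the flip contributes +1; sign now +1
(195/57): 195 mod 57 = 24, so (195/57) = (24/57)
factor out 2^3: 24 = 2^3·3; with 57 mod 8 = 1, (2/57) = +1; sign now +1; continue with (3/57)
flip (3/57) -> (57/3): both odd, 3 mod 4 = 3, 57 mod 4 = 1, so the flip contributes +1; sign now +1
(57/3): 57 mod 3 = 0, so (57/3) = (0/3)
reached (0/3); gcd(a, n) > 1, so (0/3) = 0 and the symbol is 0

0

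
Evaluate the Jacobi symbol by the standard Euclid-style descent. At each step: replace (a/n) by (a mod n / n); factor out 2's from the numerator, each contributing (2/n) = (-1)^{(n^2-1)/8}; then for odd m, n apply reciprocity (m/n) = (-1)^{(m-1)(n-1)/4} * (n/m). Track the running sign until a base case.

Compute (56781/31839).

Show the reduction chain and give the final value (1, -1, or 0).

0

(56781/31839) = (24942/31839)   [reduce mod 31839]
24942 = 2^1·12471; (2/31839) = +1 since 31839 mod 8 = 7, so (24942/31839) = (+1)^1·(12471/31839); sign now +1
reciprocity: (12471/31839) = -1·(31839/12471) since 12471 mod 4 = 3, 31839 mod 4 = 3; sign now -1
(31839/12471) = (6897/12471)   [reduce mod 12471]
reciprocity: (6897/12471) = +1·(12471/6897) since 6897 mod 4 = 1, 12471 mod 4 = 3; sign now -1
(12471/6897) = (5574/6897)   [reduce mod 6897]
5574 = 2^1·2787; (2/6897) = +1 since 6897 mod 8 = 1, so (5574/6897) = (+1)^1·(2787/6897); sign now -1
reciprocity: (2787/6897) = +1·(6897/2787) since 2787 mod 4 = 3, 6897 mod 4 = 1; sign now -1
(6897/2787) = (1323/2787)   [reduce mod 2787]
reciprocity: (1323/2787) = -1·(2787/1323) since 1323 mod 4 = 3, 2787 mod 4 = 3; sign now +1
(2787/1323) = (141/1323)   [reduce mod 1323]
reciprocity: (141/1323) = +1·(1323/141) since 141 mod 4 = 1, 1323 mod 4 = 3; sign now +1
(1323/141) = (54/141)   [reduce mod 141]
54 = 2^1·27; (2/141) = -1 since 141 mod 8 = 5, so (54/141) = (-1)^1·(27/141); sign now -1
reciprocity: (27/141) = +1·(141/27) since 27 mod 4 = 3, 141 mod 4 = 1; sign now -1
(141/27) = (6/27)   [reduce mod 27]
6 = 2^1·3; (2/27) = -1 since 27 mod 8 = 3, so (6/27) = (-1)^1·(3/27); sign now +1
reciprocity: (3/27) = -1·(27/3) since 3 mod 4 = 3, 27 mod 4 = 3; sign now -1
(27/3) = (0/3)   [reduce mod 3]
(0/3) = 0   [gcd(a, n) > 1]; final value = 0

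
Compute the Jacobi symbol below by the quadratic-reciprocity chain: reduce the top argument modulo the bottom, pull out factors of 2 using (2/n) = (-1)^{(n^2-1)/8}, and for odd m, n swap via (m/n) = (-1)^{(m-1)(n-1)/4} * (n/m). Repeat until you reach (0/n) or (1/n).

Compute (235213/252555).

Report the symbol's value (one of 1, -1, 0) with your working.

flip (235213/252555) -> (252555/235213): both odd, 235213 mod 4 = 1, 252555 mod 4 = 3, so the flip contributes +1; sign now +1
(252555/235213): 252555 mod 235213 = 17342, so (252555/235213) = (17342/235213)
factor out 2^1: 17342 = 2^1·8671; with 235213 mod 8 = 5, (2/235213) = -1; sign now -1; continue with (8671/235213)
flip (8671/235213) -> (235213/8671): both odd, 8671 mod 4 = 3, 235213 mod 4 = 1, so the flip contributes +1; sign now -1
(235213/8671): 235213 mod 8671 = 1096, so (235213/8671) = (1096/8671)
factor out 2^3: 1096 = 2^3·137; with 8671 mod 8 = 7, (2/8671) = +1; sign now -1; continue with (137/8671)
flip (137/8671) -> (8671/137): both odd, 137 mod 4 = 1, 8671 mod 4 = 3, so the flip contributes +1; sign now -1
(8671/137): 8671 mod 137 = 40, so (8671/137) = (40/137)
factor out 2^3: 40 = 2^3·5; with 137 mod 8 = 1, (2/137) = +1; sign now -1; continue with (5/137)
flip (5/137) -> (137/5): both odd, 5 mod 4 = 1, 137 mod 4 = 1, so the flip contributes +1; sign now -1
(137/5): 137 mod 5 = 2, so (137/5) = (2/5)
factor out 2^1: 2 = 2^1·1; with 5 mod 8 = 5, (2/5) = -1; sign now +1; continue with (1/5)
reached (1/5) = 1, so the symbol is +1

1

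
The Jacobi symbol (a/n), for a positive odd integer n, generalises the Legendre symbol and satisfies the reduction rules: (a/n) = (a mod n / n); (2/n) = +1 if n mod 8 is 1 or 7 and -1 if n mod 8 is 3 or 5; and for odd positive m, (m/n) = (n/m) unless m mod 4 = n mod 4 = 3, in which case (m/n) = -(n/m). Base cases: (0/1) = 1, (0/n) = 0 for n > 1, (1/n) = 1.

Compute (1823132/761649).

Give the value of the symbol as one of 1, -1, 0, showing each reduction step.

(1823132/761649): 1823132 mod 761649 = 299834, so (1823132/761649) = (299834/761649)
factor out 2^1: 299834 = 2^1·149917; with 761649 mod 8 = 1, (2/761649) = +1; sign now +1; continue with (149917/761649)
flip (149917/761649) -> (761649/149917): both odd, 149917 mod 4 = 1, 761649 mod 4 = 1, so the flip contributes +1; sign now +1
(761649/149917): 761649 mod 149917 = 12064, so (761649/149917) = (12064/149917)
factor out 2^5: 12064 = 2^5·377; with 149917 mod 8 = 5, (2/149917) = -1; sign now -1; continue with (377/149917)
flip (377/149917) -> (149917/377): both odd, 377 mod 4 = 1, 149917 mod 4 = 1, so the flip contributes +1; sign now -1
(149917/377): 149917 mod 377 = 248, so (149917/377) = (248/377)
factor out 2^3: 248 = 2^3·31; with 377 mod 8 = 1, (2/377) = +1; sign now -1; continue with (31/377)
flip (31/377) -> (377/31): both odd, 31 mod 4 = 3, 377 mod 4 = 1, so the flip contributes +1; sign now -1
(377/31): 377 mod 31 = 5, so (377/31) = (5/31)
flip (5/31) -> (31/5): both odd, 5 mod 4 = 1, 31 mod 4 = 3, so the flip contributes +1; sign now -1
(31/5): 31 mod 5 = 1, so (31/5) = (1/5)
reached (1/5) = 1, so the symbol is -1

-1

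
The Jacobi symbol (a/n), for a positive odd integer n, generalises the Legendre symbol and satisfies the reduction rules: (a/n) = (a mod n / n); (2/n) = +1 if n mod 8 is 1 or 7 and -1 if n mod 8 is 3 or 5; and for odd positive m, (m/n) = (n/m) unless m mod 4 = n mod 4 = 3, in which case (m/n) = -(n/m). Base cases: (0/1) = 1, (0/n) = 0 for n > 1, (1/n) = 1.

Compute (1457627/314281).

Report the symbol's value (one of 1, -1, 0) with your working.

-1

(1457627/314281): 1457627 mod 314281 = 200503, so (1457627/314281) = (200503/314281)
flip (200503/314281) -> (314281/200503): both odd, 200503 mod 4 = 3, 314281 mod 4 = 1, so the flip contributes +1; sign now +1
(314281/200503): 314281 mod 200503 = 113778, so (314281/200503) = (113778/200503)
factor out 2^1: 113778 = 2^1·56889; with 200503 mod 8 = 7, (2/200503) = +1; sign now +1; continue with (56889/200503)
flip (56889/200503) -> (200503/56889): both odd, 56889 mod 4 = 1, 200503 mod 4 = 3, so the flip contributes +1; sign now +1
(200503/56889): 200503 mod 56889 = 29836, so (200503/56889) = (29836/56889)
factor out 2^2: 29836 = 2^2·7459; with 56889 mod 8 = 1, (2/56889) = +1; sign now +1; continue with (7459/56889)
flip (7459/56889) -> (56889/7459): both odd, 7459 mod 4 = 3, 56889 mod 4 = 1, so the flip contributes +1; sign now +1
(56889/7459): 56889 mod 7459 = 4676, so (56889/7459) = (4676/7459)
factor out 2^2: 4676 = 2^2·1169; with 7459 mod 8 = 3, (2/7459) = -1; sign now +1; continue with (1169/7459)
flip (1169/7459) -> (7459/1169): both odd, 1169 mod 4 = 1, 7459 mod 4 = 3, so the flip contributes +1; sign now +1
(7459/1169): 7459 mod 1169 = 445, so (7459/1169) = (445/1169)
flip (445/1169) -> (1169/445): both odd, 445 mod 4 = 1, 1169 mod 4 = 1, so the flip contributes +1; sign now +1
(1169/445): 1169 mod 445 = 279, so (1169/445) = (279/445)
flip (279/445) -> (445/279): both odd, 279 mod 4 = 3, 445 mod 4 = 1, so the flip contributes +1; sign now +1
(445/279): 445 mod 279 = 166, so (445/279) = (166/279)
factor out 2^1: 166 = 2^1·83; with 279 mod 8 = 7, (2/279) = +1; sign now +1; continue with (83/279)
flip (83/279) -> (279/83): both odd, 83 mod 4 = 3, 279 mod 4 = 3, so the flip contributes -1; sign now -1
(279/83): 279 mod 83 = 30, so (279/83) = (30/83)
factor out 2^1: 30 = 2^1·15; with 83 mod 8 = 3, (2/83) = -1; sign now +1; continue with (15/83)
flip (15/83) -> (83/15): both odd, 15 mod 4 = 3, 83 mod 4 = 3, so the flip contributes -1; sign now -1
(83/15): 83 mod 15 = 8, so (83/15) = (8/15)
factor out 2^3: 8 = 2^3·1; with 15 mod 8 = 7, (2/15) = +1; sign now -1; continue with (1/15)
reached (1/15) = 1, so the symbol is -1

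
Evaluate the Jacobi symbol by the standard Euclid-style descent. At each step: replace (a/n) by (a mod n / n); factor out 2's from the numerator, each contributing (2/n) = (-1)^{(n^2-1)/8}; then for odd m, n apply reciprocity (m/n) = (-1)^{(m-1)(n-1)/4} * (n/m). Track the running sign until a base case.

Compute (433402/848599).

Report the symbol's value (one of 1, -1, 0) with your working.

-1

433402 = 2^1·216701; (2/848599) = +1 since 848599 mod 8 = 7, so (433402/848599) = (+1)^1·(216701/848599); sign now +1
reciprocity: (216701/848599) = +1·(848599/216701) since 216701 mod 4 = 1, 848599 mod 4 = 3; sign now +1
(848599/216701) = (198496/216701)   [reduce mod 216701]
198496 = 2^5·6203; (2/216701) = -1 since 216701 mod 8 = 5, so (198496/216701) = (-1)^5·(6203/216701); sign now -1
reciprocity: (6203/216701) = +1·(216701/6203) since 6203 mod 4 = 3, 216701 mod 4 = 1; sign now -1
(216701/6203) = (5799/6203)   [reduce mod 6203]
reciprocity: (5799/6203) = -1·(6203/5799) since 5799 mod 4 = 3, 6203 mod 4 = 3; sign now +1
(6203/5799) = (404/5799)   [reduce mod 5799]
404 = 2^2·101; (2/5799) = +1 since 5799 mod 8 = 7, so (404/5799) = (+1)^2·(101/5799); sign now +1
reciprocity: (101/5799) = +1·(5799/101) since 101 mod 4 = 1, 5799 mod 4 = 3; sign now +1
(5799/101) = (42/101)   [reduce mod 101]
42 = 2^1·21; (2/101) = -1 since 101 mod 8 = 5, so (42/101) = (-1)^1·(21/101); sign now -1
reciprocity: (21/101) = +1·(101/21) since 21 mod 4 = 1, 101 mod 4 = 1; sign now -1
(101/21) = (17/21)   [reduce mod 21]
reciprocity: (17/21) = +1·(21/17) since 17 mod 4 = 1, 21 mod 4 = 1; sign now -1
(21/17) = (4/17)   [reduce mod 17]
4 = 2^2·1; (2/17) = +1 since 17 mod 8 = 1, so (4/17) = (+1)^2·(1/17); sign now -1
(1/17) = 1; final value = sign = -1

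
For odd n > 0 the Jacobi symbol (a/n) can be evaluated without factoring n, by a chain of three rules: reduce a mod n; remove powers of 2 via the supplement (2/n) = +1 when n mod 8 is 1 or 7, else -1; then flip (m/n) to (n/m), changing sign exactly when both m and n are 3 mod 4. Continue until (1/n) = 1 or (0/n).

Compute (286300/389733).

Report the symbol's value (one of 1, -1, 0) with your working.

-1

286300 = 2^2·71575; (2/389733) = -1 since 389733 mod 8 = 5, so (286300/389733) = (-1)^2·(71575/389733); sign now +1
reciprocity: (71575/389733) = +1·(389733/71575) since 71575 mod 4 = 3, 389733 mod 4 = 1; sign now +1
(389733/71575) = (31858/71575)   [reduce mod 71575]
31858 = 2^1·15929; (2/71575) = +1 since 71575 mod 8 = 7, so (31858/71575) = (+1)^1·(15929/71575); sign now +1
reciprocity: (15929/71575) = +1·(71575/15929) since 15929 mod 4 = 1, 71575 mod 4 = 3; sign now +1
(71575/15929) = (7859/15929)   [reduce mod 15929]
reciprocity: (7859/15929) = +1·(15929/7859) since 7859 mod 4 = 3, 15929 mod 4 = 1; sign now +1
(15929/7859) = (211/7859)   [reduce mod 7859]
reciprocity: (211/7859) = -1·(7859/211) since 211 mod 4 = 3, 7859 mod 4 = 3; sign now -1
(7859/211) = (52/211)   [reduce mod 211]
52 = 2^2·13; (2/211) = -1 since 211 mod 8 = 3, so (52/211) = (-1)^2·(13/211); sign now -1
reciprocity: (13/211) = +1·(211/13) since 13 mod 4 = 1, 211 mod 4 = 3; sign now -1
(211/13) = (3/13)   [reduce mod 13]
reciprocity: (3/13) = +1·(13/3) since 3 mod 4 = 3, 13 mod 4 = 1; sign now -1
(13/3) = (1/3)   [reduce mod 3]
(1/3) = 1; final value = sign = -1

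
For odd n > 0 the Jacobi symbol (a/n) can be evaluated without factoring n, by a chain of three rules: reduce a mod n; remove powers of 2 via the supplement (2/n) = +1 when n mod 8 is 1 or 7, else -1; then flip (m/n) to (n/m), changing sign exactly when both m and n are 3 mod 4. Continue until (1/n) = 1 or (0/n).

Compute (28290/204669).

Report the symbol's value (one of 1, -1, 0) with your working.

0

28290 = 2^1·14145; (2/204669) = -1 since 204669 mod 8 = 5, so (28290/204669) = (-1)^1·(14145/204669); sign now -1
reciprocity: (14145/204669) = +1·(204669/14145) since 14145 mod 4 = 1, 204669 mod 4 = 1; sign now -1
(204669/14145) = (6639/14145)   [reduce mod 14145]
reciprocity: (6639/14145) = +1·(14145/6639) since 6639 mod 4 = 3, 14145 mod 4 = 1; sign now -1
(14145/6639) = (867/6639)   [reduce mod 6639]
reciprocity: (867/6639) = -1·(6639/867) since 867 mod 4 = 3, 6639 mod 4 = 3; sign now +1
(6639/867) = (570/867)   [reduce mod 867]
570 = 2^1·285; (2/867) = -1 since 867 mod 8 = 3, so (570/867) = (-1)^1·(285/867); sign now -1
reciprocity: (285/867) = +1·(867/285) since 285 mod 4 = 1, 867 mod 4 = 3; sign now -1
(867/285) = (12/285)   [reduce mod 285]
12 = 2^2·3; (2/285) = -1 since 285 mod 8 = 5, so (12/285) = (-1)^2·(3/285); sign now -1
reciprocity: (3/285) = +1·(285/3) since 3 mod 4 = 3, 285 mod 4 = 1; sign now -1
(285/3) = (0/3)   [reduce mod 3]
(0/3) = 0   [gcd(a, n) > 1]; final value = 0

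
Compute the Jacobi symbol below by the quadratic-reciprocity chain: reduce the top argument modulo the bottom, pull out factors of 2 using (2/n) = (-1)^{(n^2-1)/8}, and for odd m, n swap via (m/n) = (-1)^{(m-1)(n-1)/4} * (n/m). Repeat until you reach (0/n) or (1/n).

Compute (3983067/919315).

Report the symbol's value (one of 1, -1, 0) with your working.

(3983067/919315): 3983067 mod 919315 = 305807, so (3983067/919315) = (305807/919315)
flip (305807/919315) -> (919315/305807): both odd, 305807 mod 4 = 3, 919315 mod 4 = 3, so the flip contributes -1; sign now -1
(919315/305807): 919315 mod 305807 = 1894, so (919315/305807) = (1894/305807)
factor out 2^1: 1894 = 2^1·947; with 305807 mod 8 = 7, (2/305807) = +1; sign now -1; continue with (947/305807)
flip (947/305807) -> (305807/947): both odd, 947 mod 4 = 3, 305807 mod 4 = 3, so the flip contributes -1; sign now +1
(305807/947): 305807 mod 947 = 873, so (305807/947) = (873/947)
flip (873/947) -> (947/873): both odd, 873 mod 4 = 1, 947 mod 4 = 3, so the flip contributes +1; sign now +1
(947/873): 947 mod 873 = 74, so (947/873) = (74/873)
factor out 2^1: 74 = 2^1·37; with 873 mod 8 = 1, (2/873) = +1; sign now +1; continue with (37/873)
flip (37/873) -> (873/37): both odd, 37 mod 4 = 1, 873 mod 4 = 1, so the flip contributes +1; sign now +1
(873/37): 873 mod 37 = 22, so (873/37) = (22/37)
factor out 2^1: 22 = 2^1·11; with 37 mod 8 = 5, (2/37) = -1; sign now -1; continue with (11/37)
flip (11/37) -> (37/11): both odd, 11 mod 4 = 3, 37 mod 4 = 1, so the flip contributes +1; sign now -1
(37/11): 37 mod 11 = 4, so (37/11) = (4/11)
factor out 2^2: 4 = 2^2·1; with 11 mod 8 = 3, (2/11) = -1; sign now -1; continue with (1/11)
reached (1/11) = 1, so the symbol is -1

-1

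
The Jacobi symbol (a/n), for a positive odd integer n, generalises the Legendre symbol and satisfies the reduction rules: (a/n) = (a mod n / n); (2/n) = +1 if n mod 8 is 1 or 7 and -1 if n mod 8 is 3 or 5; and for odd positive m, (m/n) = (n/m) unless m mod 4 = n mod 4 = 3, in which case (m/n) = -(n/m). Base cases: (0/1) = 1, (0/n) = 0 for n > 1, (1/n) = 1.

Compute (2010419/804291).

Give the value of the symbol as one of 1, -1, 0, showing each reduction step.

(2010419/804291): 2010419 mod 804291 = 401837, so (2010419/804291) = (401837/804291)
flip (401837/804291) -> (804291/401837): both odd, 401837 mod 4 = 1, 804291 mod 4 = 3, so the flip contributes +1; sign now +1
(804291/401837): 804291 mod 401837 = 617, so (804291/401837) = (617/401837)
flip (617/401837) -> (401837/617): both odd, 617 mod 4 = 1, 401837 mod 4 = 1, so the flip contributes +1; sign now +1
(401837/617): 401837 mod 617 = 170, so (401837/617) = (170/617)
factor out 2^1: 170 = 2^1·85; with 617 mod 8 = 1, (2/617) = +1; sign now +1; continue with (85/617)
flip (85/617) -> (617/85): both odd, 85 mod 4 = 1, 617 mod 4 = 1, so the flip contributes +1; sign now +1
(617/85): 617 mod 85 = 22, so (617/85) = (22/85)
factor out 2^1: 22 = 2^1·11; with 85 mod 8 = 5, (2/85) = -1; sign now -1; continue with (11/85)
flip (11/85) -> (85/11): both odd, 11 mod 4 = 3, 85 mod 4 = 1, so the flip contributes +1; sign now -1
(85/11): 85 mod 11 = 8, so (85/11) = (8/11)
factor out 2^3: 8 = 2^3·1; with 11 mod 8 = 3, (2/11) = -1; sign now +1; continue with (1/11)
reached (1/11) = 1, so the symbol is +1

1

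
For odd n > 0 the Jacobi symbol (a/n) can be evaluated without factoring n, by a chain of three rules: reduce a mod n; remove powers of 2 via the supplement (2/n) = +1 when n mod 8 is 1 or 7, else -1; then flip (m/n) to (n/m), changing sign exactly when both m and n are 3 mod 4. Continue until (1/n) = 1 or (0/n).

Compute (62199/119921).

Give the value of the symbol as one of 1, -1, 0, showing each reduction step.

1

reciprocity: (62199/119921) = +1·(119921/62199) since 62199 mod 4 = 3, 119921 mod 4 = 1; sign now +1
(119921/62199) = (57722/62199)   [reduce mod 62199]
57722 = 2^1·28861; (2/62199) = +1 since 62199 mod 8 = 7, so (57722/62199) = (+1)^1·(28861/62199); sign now +1
reciprocity: (28861/62199) = +1·(62199/28861) since 28861 mod 4 = 1, 62199 mod 4 = 3; sign now +1
(62199/28861) = (4477/28861)   [reduce mod 28861]
reciprocity: (4477/28861) = +1·(28861/4477) since 4477 mod 4 = 1, 28861 mod 4 = 1; sign now +1
(28861/4477) = (1999/4477)   [reduce mod 4477]
reciprocity: (1999/4477) = +1·(4477/1999) since 1999 mod 4 = 3, 4477 mod 4 = 1; sign now +1
(4477/1999) = (479/1999)   [reduce mod 1999]
reciprocity: (479/1999) = -1·(1999/479) since 479 mod 4 = 3, 1999 mod 4 = 3; sign now -1
(1999/479) = (83/479)   [reduce mod 479]
reciprocity: (83/479) = -1·(479/83) since 83 mod 4 = 3, 479 mod 4 = 3; sign now +1
(479/83) = (64/83)   [reduce mod 83]
64 = 2^6·1; (2/83) = -1 since 83 mod 8 = 3, so (64/83) = (-1)^6·(1/83); sign now +1
(1/83) = 1; final value = sign = +1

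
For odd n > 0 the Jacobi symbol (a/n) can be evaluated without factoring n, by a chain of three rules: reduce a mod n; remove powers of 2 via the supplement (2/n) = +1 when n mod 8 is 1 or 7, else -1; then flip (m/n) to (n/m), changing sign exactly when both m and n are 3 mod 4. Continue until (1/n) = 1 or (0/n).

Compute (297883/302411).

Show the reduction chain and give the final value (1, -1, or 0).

flip (297883/302411) -> (302411/297883): both odd, 297883 mod 4 = 3, 302411 mod 4 = 3, so the flip contributes -1; sign now -1
(302411/297883): 302411 mod 297883 = 4528, so (302411/297883) = (4528/297883)
factor out 2^4: 4528 = 2^4·283; with 297883 mod 8 = 3, (2/297883) = -1; sign now -1; continue with (283/297883)
flip (283/297883) -> (297883/283): both odd, 283 mod 4 = 3, 297883 mod 4 = 3, so the flip contributes -1; sign now +1
(297883/283): 297883 mod 283 = 167, so (297883/283) = (167/283)
flip (167/283) -> (283/167): both odd, 167 mod 4 = 3, 283 mod 4 = 3, so the flip contributes -1; sign now -1
(283/167): 283 mod 167 = 116, so (283/167) = (116/167)
factor out 2^2: 116 = 2^2·29; with 167 mod 8 = 7, (2/167) = +1; sign now -1; continue with (29/167)
flip (29/167) -> (167/29): both odd, 29 mod 4 = 1, 167 mod 4 = 3, so the flip contributes +1; sign now -1
(167/29): 167 mod 29 = 22, so (167/29) = (22/29)
factor out 2^1: 22 = 2^1·11; with 29 mod 8 = 5, (2/29) = -1; sign now +1; continue with (11/29)
flip (11/29) -> (29/11): both odd, 11 mod 4 = 3, 29 mod 4 = 1, so the flip contributes +1; sign now +1
(29/11): 29 mod 11 = 7, so (29/11) = (7/11)
flip (7/11) -> (11/7): both odd, 7 mod 4 = 3, 11 mod 4 = 3, so the flip contributes -1; sign now -1
(11/7): 11 mod 7 = 4, so (11/7) = (4/7)
factor out 2^2: 4 = 2^2·1; with 7 mod 8 = 7, (2/7) = +1; sign now -1; continue with (1/7)
reached (1/7) = 1, so the symbol is -1

-1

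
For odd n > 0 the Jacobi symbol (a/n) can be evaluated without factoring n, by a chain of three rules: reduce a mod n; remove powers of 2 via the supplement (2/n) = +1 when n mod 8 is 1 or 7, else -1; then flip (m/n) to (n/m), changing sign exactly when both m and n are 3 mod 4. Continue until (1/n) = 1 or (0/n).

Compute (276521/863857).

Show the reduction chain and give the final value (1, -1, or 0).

reciprocity: (276521/863857) = +1·(863857/276521) since 276521 mod 4 = 1, 863857 mod 4 = 1; sign now +1
(863857/276521) = (34294/276521)   [reduce mod 276521]
34294 = 2^1·17147; (2/276521) = +1 since 276521 mod 8 = 1, so (34294/276521) = (+1)^1·(17147/276521); sign now +1
reciprocity: (17147/276521) = +1·(276521/17147) since 17147 mod 4 = 3, 276521 mod 4 = 1; sign now +1
(276521/17147) = (2169/17147)   [reduce mod 17147]
reciprocity: (2169/17147) = +1·(17147/2169) since 2169 mod 4 = 1, 17147 mod 4 = 3; sign now +1
(17147/2169) = (1964/2169)   [reduce mod 2169]
1964 = 2^2·491; (2/2169) = +1 since 2169 mod 8 = 1, so (1964/2169) = (+1)^2·(491/2169); sign now +1
reciprocity: (491/2169) = +1·(2169/491) since 491 mod 4 = 3, 2169 mod 4 = 1; sign now +1
(2169/491) = (205/491)   [reduce mod 491]
reciprocity: (205/491) = +1·(491/205) since 205 mod 4 = 1, 491 mod 4 = 3; sign now +1
(491/205) = (81/205)   [reduce mod 205]
reciprocity: (81/205) = +1·(205/81) since 81 mod 4 = 1, 205 mod 4 = 1; sign now +1
(205/81) = (43/81)   [reduce mod 81]
reciprocity: (43/81) = +1·(81/43) since 43 mod 4 = 3, 81 mod 4 = 1; sign now +1
(81/43) = (38/43)   [reduce mod 43]
38 = 2^1·19; (2/43) = -1 since 43 mod 8 = 3, so (38/43) = (-1)^1·(19/43); sign now -1
reciprocity: (19/43) = -1·(43/19) since 19 mod 4 = 3, 43 mod 4 = 3; sign now +1
(43/19) = (5/19)   [reduce mod 19]
reciprocity: (5/19) = +1·(19/5) since 5 mod 4 = 1, 19 mod 4 = 3; sign now +1
(19/5) = (4/5)   [reduce mod 5]
4 = 2^2·1; (2/5) = -1 since 5 mod 8 = 5, so (4/5) = (-1)^2·(1/5); sign now +1
(1/5) = 1; final value = sign = +1

1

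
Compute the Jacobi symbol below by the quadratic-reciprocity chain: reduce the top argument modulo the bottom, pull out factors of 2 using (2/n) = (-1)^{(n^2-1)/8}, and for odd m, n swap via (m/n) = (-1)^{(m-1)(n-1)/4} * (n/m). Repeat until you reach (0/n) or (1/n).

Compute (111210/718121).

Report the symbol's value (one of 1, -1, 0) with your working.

111210 = 2^1·55605; (2/718121) = +1 since 718121 mod 8 = 1, so (111210/718121) = (+1)^1·(55605/718121); sign now +1
reciprocity: (55605/718121) = +1·(718121/55605) since 55605 mod 4 = 1, 718121 mod 4 = 1; sign now +1
(718121/55605) = (50861/55605)   [reduce mod 55605]
reciprocity: (50861/55605) = +1·(55605/50861) since 50861 mod 4 = 1, 55605 mod 4 = 1; sign now +1
(55605/50861) = (4744/50861)   [reduce mod 50861]
4744 = 2^3·593; (2/50861) = -1 since 50861 mod 8 = 5, so (4744/50861) = (-1)^3·(593/50861); sign now -1
reciprocity: (593/50861) = +1·(50861/593) since 593 mod 4 = 1, 50861 mod 4 = 1; sign now -1
(50861/593) = (456/593)   [reduce mod 593]
456 = 2^3·57; (2/593) = +1 since 593 mod 8 = 1, so (456/593) = (+1)^3·(57/593); sign now -1
reciprocity: (57/593) = +1·(593/57) since 57 mod 4 = 1, 593 mod 4 = 1; sign now -1
(593/57) = (23/57)   [reduce mod 57]
reciprocity: (23/57) = +1·(57/23) since 23 mod 4 = 3, 57 mod 4 = 1; sign now -1
(57/23) = (11/23)   [reduce mod 23]
reciprocity: (11/23) = -1·(23/11) since 11 mod 4 = 3, 23 mod 4 = 3; sign now +1
(23/11) = (1/11)   [reduce mod 11]
(1/11) = 1; final value = sign = +1

1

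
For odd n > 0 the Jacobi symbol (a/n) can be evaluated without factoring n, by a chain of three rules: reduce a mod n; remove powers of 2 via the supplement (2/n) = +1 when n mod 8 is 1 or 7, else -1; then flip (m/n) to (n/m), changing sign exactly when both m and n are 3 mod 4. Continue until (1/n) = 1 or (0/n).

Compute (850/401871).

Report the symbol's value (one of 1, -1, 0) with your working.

1

850 = 2^1·425; (2/401871) = +1 since 401871 mod 8 = 7, so (850/401871) = (+1)^1·(425/401871); sign now +1
reciprocity: (425/401871) = +1·(401871/425) since 425 mod 4 = 1, 401871 mod 4 = 3; sign now +1
(401871/425) = (246/425)   [reduce mod 425]
246 = 2^1·123; (2/425) = +1 since 425 mod 8 = 1, so (246/425) = (+1)^1·(123/425); sign now +1
reciprocity: (123/425) = +1·(425/123) since 123 mod 4 = 3, 425 mod 4 = 1; sign now +1
(425/123) = (56/123)   [reduce mod 123]
56 = 2^3·7; (2/123) = -1 since 123 mod 8 = 3, so (56/123) = (-1)^3·(7/123); sign now -1
reciprocity: (7/123) = -1·(123/7) since 7 mod 4 = 3, 123 mod 4 = 3; sign now +1
(123/7) = (4/7)   [reduce mod 7]
4 = 2^2·1; (2/7) = +1 since 7 mod 8 = 7, so (4/7) = (+1)^2·(1/7); sign now +1
(1/7) = 1; final value = sign = +1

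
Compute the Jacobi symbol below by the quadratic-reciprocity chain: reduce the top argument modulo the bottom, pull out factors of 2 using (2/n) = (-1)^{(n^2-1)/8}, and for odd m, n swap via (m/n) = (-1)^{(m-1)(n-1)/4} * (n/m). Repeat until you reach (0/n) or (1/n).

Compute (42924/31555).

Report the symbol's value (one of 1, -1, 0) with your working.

(42924/31555) = (11369/31555)   [reduce mod 31555]
reciprocity: (11369/31555) = +1·(31555/11369) since 11369 mod 4 = 1, 31555 mod 4 = 3; sign now +1
(31555/11369) = (8817/11369)   [reduce mod 11369]
reciprocity: (8817/11369) = +1·(11369/8817) since 8817 mod 4 = 1, 11369 mod 4 = 1; sign now +1
(11369/8817) = (2552/8817)   [reduce mod 8817]
2552 = 2^3·319; (2/8817) = +1 since 8817 mod 8 = 1, so (2552/8817) = (+1)^3·(319/8817); sign now +1
reciprocity: (319/8817) = +1·(8817/319) since 319 mod 4 = 3, 8817 mod 4 = 1; sign now +1
(8817/319) = (204/319)   [reduce mod 319]
204 = 2^2·51; (2/319) = +1 since 319 mod 8 = 7, so (204/319) = (+1)^2·(51/319); sign now +1
reciprocity: (51/319) = -1·(319/51) since 51 mod 4 = 3, 319 mod 4 = 3; sign now -1
(319/51) = (13/51)   [reduce mod 51]
reciprocity: (13/51) = +1·(51/13) since 13 mod 4 = 1, 51 mod 4 = 3; sign now -1
(51/13) = (12/13)   [reduce mod 13]
12 = 2^2·3; (2/13) = -1 since 13 mod 8 = 5, so (12/13) = (-1)^2·(3/13); sign now -1
reciprocity: (3/13) = +1·(13/3) since 3 mod 4 = 3, 13 mod 4 = 1; sign now -1
(13/3) = (1/3)   [reduce mod 3]
(1/3) = 1; final value = sign = -1

-1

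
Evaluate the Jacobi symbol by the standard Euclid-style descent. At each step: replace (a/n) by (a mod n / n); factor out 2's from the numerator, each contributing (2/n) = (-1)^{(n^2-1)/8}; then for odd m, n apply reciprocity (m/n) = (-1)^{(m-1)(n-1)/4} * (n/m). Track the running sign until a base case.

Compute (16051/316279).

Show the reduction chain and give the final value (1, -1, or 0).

reciprocity: (16051/316279) = -1·(316279/16051) since 16051 mod 4 = 3, 316279 mod 4 = 3; sign now -1
(316279/16051) = (11310/16051)   [reduce mod 16051]
11310 = 2^1·5655; (2/16051) = -1 since 16051 mod 8 = 3, so (11310/16051) = (-1)^1·(5655/16051); sign now +1
reciprocity: (5655/16051) = -1·(16051/5655) since 5655 mod 4 = 3, 16051 mod 4 = 3; sign now -1
(16051/5655) = (4741/5655)   [reduce mod 5655]
reciprocity: (4741/5655) = +1·(5655/4741) since 4741 mod 4 = 1, 5655 mod 4 = 3; sign now -1
(5655/4741) = (914/4741)   [reduce mod 4741]
914 = 2^1·457; (2/4741) = -1 since 4741 mod 8 = 5, so (914/4741) = (-1)^1·(457/4741); sign now +1
reciprocity: (457/4741) = +1·(4741/457) since 457 mod 4 = 1, 4741 mod 4 = 1; sign now +1
(4741/457) = (171/457)   [reduce mod 457]
reciprocity: (171/457) = +1·(457/171) since 171 mod 4 = 3, 457 mod 4 = 1; sign now +1
(457/171) = (115/171)   [reduce mod 171]
reciprocity: (115/171) = -1·(171/115) since 115 mod 4 = 3, 171 mod 4 = 3; sign now -1
(171/115) = (56/115)   [reduce mod 115]
56 = 2^3·7; (2/115) = -1 since 115 mod 8 = 3, so (56/115) = (-1)^3·(7/115); sign now +1
reciprocity: (7/115) = -1·(115/7) since 7 mod 4 = 3, 115 mod 4 = 3; sign now -1
(115/7) = (3/7)   [reduce mod 7]
reciprocity: (3/7) = -1·(7/3) since 3 mod 4 = 3, 7 mod 4 = 3; sign now +1
(7/3) = (1/3)   [reduce mod 3]
(1/3) = 1; final value = sign = +1

1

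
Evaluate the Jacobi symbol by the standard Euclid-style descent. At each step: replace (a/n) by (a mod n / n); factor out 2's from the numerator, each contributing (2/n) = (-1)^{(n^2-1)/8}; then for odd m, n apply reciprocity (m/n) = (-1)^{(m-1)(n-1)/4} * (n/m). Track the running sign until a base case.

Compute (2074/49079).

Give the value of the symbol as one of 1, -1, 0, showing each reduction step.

2074 = 2^1·1037; (2/49079) = +1 since 49079 mod 8 = 7, so (2074/49079) = (+1)^1·(1037/49079); sign now +1
reciprocity: (1037/49079) = +1·(49079/1037) since 1037 mod 4 = 1, 49079 mod 4 = 3; sign now +1
(49079/1037) = (340/1037)   [reduce mod 1037]
340 = 2^2·85; (2/1037) = -1 since 1037 mod 8 = 5, so (340/1037) = (-1)^2·(85/1037); sign now +1
reciprocity: (85/1037) = +1·(1037/85) since 85 mod 4 = 1, 1037 mod 4 = 1; sign now +1
(1037/85) = (17/85)   [reduce mod 85]
reciprocity: (17/85) = +1·(85/17) since 17 mod 4 = 1, 85 mod 4 = 1; sign now +1
(85/17) = (0/17)   [reduce mod 17]
(0/17) = 0   [gcd(a, n) > 1]; final value = 0

0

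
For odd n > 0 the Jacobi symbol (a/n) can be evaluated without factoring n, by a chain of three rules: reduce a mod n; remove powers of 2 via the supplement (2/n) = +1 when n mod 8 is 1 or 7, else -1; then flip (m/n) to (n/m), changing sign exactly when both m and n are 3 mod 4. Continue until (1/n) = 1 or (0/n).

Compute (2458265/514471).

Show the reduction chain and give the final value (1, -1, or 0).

(2458265/514471) = (400381/514471)   [reduce mod 514471]
reciprocity: (400381/514471) = +1·(514471/400381) since 400381 mod 4 = 1, 514471 mod 4 = 3; sign now +1
(514471/400381) = (114090/400381)   [reduce mod 400381]
114090 = 2^1·57045; (2/400381) = -1 since 400381 mod 8 = 5, so (114090/400381) = (-1)^1·(57045/400381); sign now -1
reciprocity: (57045/400381) = +1·(400381/57045) since 57045 mod 4 = 1, 400381 mod 4 = 1; sign now -1
(400381/57045) = (1066/57045)   [reduce mod 57045]
1066 = 2^1·533; (2/57045) = -1 since 57045 mod 8 = 5, so (1066/57045) = (-1)^1·(533/57045); sign now +1
reciprocity: (533/57045) = +1·(57045/533) since 533 mod 4 = 1, 57045 mod 4 = 1; sign now +1
(57045/533) = (14/533)   [reduce mod 533]
14 = 2^1·7; (2/533) = -1 since 533 mod 8 = 5, so (14/533) = (-1)^1·(7/533); sign now -1
reciprocity: (7/533) = +1·(533/7) since 7 mod 4 = 3, 533 mod 4 = 1; sign now -1
(533/7) = (1/7)   [reduce mod 7]
(1/7) = 1; final value = sign = -1

-1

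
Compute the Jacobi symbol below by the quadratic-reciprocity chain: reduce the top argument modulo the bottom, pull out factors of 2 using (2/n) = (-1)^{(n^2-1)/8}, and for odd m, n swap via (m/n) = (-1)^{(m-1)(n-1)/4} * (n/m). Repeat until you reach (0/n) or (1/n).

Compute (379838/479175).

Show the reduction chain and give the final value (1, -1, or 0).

379838 = 2^1·189919; (2/479175) = +1 since 479175 mod 8 = 7, so (379838/479175) = (+1)^1·(189919/479175); sign now +1
reciprocity: (189919/479175) = -1·(479175/189919) since 189919 mod 4 = 3, 479175 mod 4 = 3; sign now -1
(479175/189919) = (99337/189919)   [reduce mod 189919]
reciprocity: (99337/189919) = +1·(189919/99337) since 99337 mod 4 = 1, 189919 mod 4 = 3; sign now -1
(189919/99337) = (90582/99337)   [reduce mod 99337]
90582 = 2^1·45291; (2/99337) = +1 since 99337 mod 8 = 1, so (90582/99337) = (+1)^1·(45291/99337); sign now -1
reciprocity: (45291/99337) = +1·(99337/45291) since 45291 mod 4 = 3, 99337 mod 4 = 1; sign now -1
(99337/45291) = (8755/45291)   [reduce mod 45291]
reciprocity: (8755/45291) = -1·(45291/8755) since 8755 mod 4 = 3, 45291 mod 4 = 3; sign now +1
(45291/8755) = (1516/8755)   [reduce mod 8755]
1516 = 2^2·379; (2/8755) = -1 since 8755 mod 8 = 3, so (1516/8755) = (-1)^2·(379/8755); sign now +1
reciprocity: (379/8755) = -1·(8755/379) since 379 mod 4 = 3, 8755 mod 4 = 3; sign now -1
(8755/379) = (38/379)   [reduce mod 379]
38 = 2^1·19; (2/379) = -1 since 379 mod 8 = 3, so (38/379) = (-1)^1·(19/379); sign now +1
reciprocity: (19/379) = -1·(379/19) since 19 mod 4 = 3, 379 mod 4 = 3; sign now -1
(379/19) = (18/19)   [reduce mod 19]
18 = 2^1·9; (2/19) = -1 since 19 mod 8 = 3, so (18/19) = (-1)^1·(9/19); sign now +1
reciprocity: (9/19) = +1·(19/9) since 9 mod 4 = 1, 19 mod 4 = 3; sign now +1
(19/9) = (1/9)   [reduce mod 9]
(1/9) = 1; final value = sign = +1

1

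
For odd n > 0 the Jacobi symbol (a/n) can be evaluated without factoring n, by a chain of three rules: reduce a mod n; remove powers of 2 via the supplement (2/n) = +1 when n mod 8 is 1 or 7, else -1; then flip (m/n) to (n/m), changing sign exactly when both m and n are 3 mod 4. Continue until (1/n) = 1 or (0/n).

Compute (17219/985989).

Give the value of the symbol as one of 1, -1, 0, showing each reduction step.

1

flip (17219/985989) -> (985989/17219): both odd, 17219 mod 4 = 3, 985989 mod 4 = 1, so the flip contributes +1; sign now +1
(985989/17219): 985989 mod 17219 = 4506, so (985989/17219) = (4506/17219)
factor out 2^1: 4506 = 2^1·2253; with 17219 mod 8 = 3, (2/17219) = -1; sign now -1; continue with (2253/17219)
flip (2253/17219) -> (17219/2253): both odd, 2253 mod 4 = 1, 17219 mod 4 = 3, so the flip contributes +1; sign now -1
(17219/2253): 17219 mod 2253 = 1448, so (17219/2253) = (1448/2253)
factor out 2^3: 1448 = 2^3·181; with 2253 mod 8 = 5, (2/2253) = -1; sign now +1; continue with (181/2253)
flip (181/2253) -> (2253/181): both odd, 181 mod 4 = 1, 2253 mod 4 = 1, so the flip contributes +1; sign now +1
(2253/181): 2253 mod 181 = 81, so (2253/181) = (81/181)
flip (81/181) -> (181/81): both odd, 81 mod 4 = 1, 181 mod 4 = 1, so the flip contributes +1; sign now +1
(181/81): 181 mod 81 = 19, so (181/81) = (19/81)
flip (19/81) -> (81/19): both odd, 19 mod 4 = 3, 81 mod 4 = 1, so the flip contributes +1; sign now +1
(81/19): 81 mod 19 = 5, so (81/19) = (5/19)
flip (5/19) -> (19/5): both odd, 5 mod 4 = 1, 19 mod 4 = 3, so the flip contributes +1; sign now +1
(19/5): 19 mod 5 = 4, so (19/5) = (4/5)
factor out 2^2: 4 = 2^2·1; with 5 mod 8 = 5, (2/5) = -1; sign now +1; continue with (1/5)
reached (1/5) = 1, so the symbol is +1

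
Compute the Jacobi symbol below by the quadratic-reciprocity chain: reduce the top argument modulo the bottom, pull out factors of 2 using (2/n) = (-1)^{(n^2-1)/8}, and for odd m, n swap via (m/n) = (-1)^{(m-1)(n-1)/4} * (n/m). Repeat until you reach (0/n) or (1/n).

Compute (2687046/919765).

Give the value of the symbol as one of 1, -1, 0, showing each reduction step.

-1

(2687046/919765): 2687046 mod 919765 = 847516, so (2687046/919765) = (847516/919765)
factor out 2^2: 847516 = 2^2·211879; with 919765 mod 8 = 5, (2/919765) = -1; sign now +1; continue with (211879/919765)
flip (211879/919765) -> (919765/211879): both odd, 211879 mod 4 = 3, 919765 mod 4 = 1, so the flip contributes +1; sign now +1
(919765/211879): 919765 mod 211879 = 72249, so (919765/211879) = (72249/211879)
flip (72249/211879) -> (211879/72249): both odd, 72249 mod 4 = 1, 211879 mod 4 = 3, so the flip contributes +1; sign now +1
(211879/72249): 211879 mod 72249 = 67381, so (211879/72249) = (67381/72249)
flip (67381/72249) -> (72249/67381): both odd, 67381 mod 4 = 1, 72249 mod 4 = 1, so the flip contributes +1; sign now +1
(72249/67381): 72249 mod 67381 = 4868, so (72249/67381) = (4868/67381)
factor out 2^2: 4868 = 2^2·1217; with 67381 mod 8 = 5, (2/67381) = -1; sign now +1; continue with (1217/67381)
flip (1217/67381) -> (67381/1217): both odd, 1217 mod 4 = 1, 67381 mod 4 = 1, so the flip contributes +1; sign now +1
(67381/1217): 67381 mod 1217 = 446, so (67381/1217) = (446/1217)
factor out 2^1: 446 = 2^1·223; with 1217 mod 8 = 1, (2/1217) = +1; sign now +1; continue with (223/1217)
flip (223/1217) -> (1217/223): both odd, 223 mod 4 = 3, 1217 mod 4 = 1, so the flip contributes +1; sign now +1
(1217/223): 1217 mod 223 = 102, so (1217/223) = (102/223)
factor out 2^1: 102 = 2^1·51; with 223 mod 8 = 7, (2/223) = +1; sign now +1; continue with (51/223)
flip (51/223) -> (223/51): both odd, 51 mod 4 = 3, 223 mod 4 = 3, so the flip contributes -1; sign now -1
(223/51): 223 mod 51 = 19, so (223/51) = (19/51)
flip (19/51) -> (51/19): both odd, 19 mod 4 = 3, 51 mod 4 = 3, so the flip contributes -1; sign now +1
(51/19): 51 mod 19 = 13, so (51/19) = (13/19)
flip (13/19) -> (19/13): both odd, 13 mod 4 = 1, 19 mod 4 = 3, so the flip contributes +1; sign now +1
(19/13): 19 mod 13 = 6, so (19/13) = (6/13)
factor out 2^1: 6 = 2^1·3; with 13 mod 8 = 5, (2/13) = -1; sign now -1; continue with (3/13)
flip (3/13) -> (13/3): both odd, 3 mod 4 = 3, 13 mod 4 = 1, so the flip contributes +1; sign now -1
(13/3): 13 mod 3 = 1, so (13/3) = (1/3)
reached (1/3) = 1, so the symbol is -1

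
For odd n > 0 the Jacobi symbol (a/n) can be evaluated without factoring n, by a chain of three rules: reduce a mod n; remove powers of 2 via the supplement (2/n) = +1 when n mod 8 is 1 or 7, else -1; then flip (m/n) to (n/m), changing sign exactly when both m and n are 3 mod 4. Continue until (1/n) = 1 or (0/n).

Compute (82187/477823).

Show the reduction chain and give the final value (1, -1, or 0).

-1

flip (82187/477823) -> (477823/82187): both odd, 82187 mod 4 = 3, 477823 mod 4 = 3, so the flip contributes -1; sign now -1
(477823/82187): 477823 mod 82187 = 66888, so (477823/82187) = (66888/82187)
factor out 2^3: 66888 = 2^3·8361; with 82187 mod 8 = 3, (2/82187) = -1; sign now +1; continue with (8361/82187)
flip (8361/82187) -> (82187/8361): both odd, 8361 mod 4 = 1, 82187 mod 4 = 3, so the flip contributes +1; sign now +1
(82187/8361): 82187 mod 8361 = 6938, so (82187/8361) = (6938/8361)
factor out 2^1: 6938 = 2^1·3469; with 8361 mod 8 = 1, (2/8361) = +1; sign now +1; continue with (3469/8361)
flip (3469/8361) -> (8361/3469): both odd, 3469 mod 4 = 1, 8361 mod 4 = 1, so the flip contributes +1; sign now +1
(8361/3469): 8361 mod 3469 = 1423, so (8361/3469) = (1423/3469)
flip (1423/3469) -> (3469/1423): both odd, 1423 mod 4 = 3, 3469 mod 4 = 1, so the flip contributes +1; sign now +1
(3469/1423): 3469 mod 1423 = 623, so (3469/1423) = (623/1423)
flip (623/1423) -> (1423/623): both odd, 623 mod 4 = 3, 1423 mod 4 = 3, so the flip contributes -1; sign now -1
(1423/623): 1423 mod 623 = 177, so (1423/623) = (177/623)
flip (177/623) -> (623/177): both odd, 177 mod 4 = 1, 623 mod 4 = 3, so the flip contributes +1; sign now -1
(623/177): 623 mod 177 = 92, so (623/177) = (92/177)
factor out 2^2: 92 = 2^2·23; with 177 mod 8 = 1, (2/177) = +1; sign now -1; continue with (23/177)
flip (23/177) -> (177/23): both odd, 23 mod 4 = 3, 177 mod 4 = 1, so the flip contributes +1; sign now -1
(177/23): 177 mod 23 = 16, so (177/23) = (16/23)
factor out 2^4: 16 = 2^4·1; with 23 mod 8 = 7, (2/23) = +1; sign now -1; continue with (1/23)
reached (1/23) = 1, so the symbol is -1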